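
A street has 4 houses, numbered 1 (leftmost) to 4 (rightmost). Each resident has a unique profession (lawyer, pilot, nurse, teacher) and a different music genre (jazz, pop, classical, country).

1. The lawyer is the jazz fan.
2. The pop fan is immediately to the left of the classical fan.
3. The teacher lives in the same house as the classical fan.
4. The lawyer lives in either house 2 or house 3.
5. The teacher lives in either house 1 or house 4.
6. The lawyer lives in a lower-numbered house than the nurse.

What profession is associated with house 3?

nurse

By clue 5, the teacher is in house 4.
House 1 profession: only pilot fits.
House 2's profession must be lawyer (nothing else left).
That leaves nurse as the profession for house 3.
From clue 1, the jazz fan must be in house 2.
By clue 3, the classical fan is in house 4.
The pop fan is in house 3 (clue 2).
The only music genre still possible for house 1 is country.
So: house 1 = pilot/country, house 2 = lawyer/jazz, house 3 = nurse/pop, house 4 = teacher/classical.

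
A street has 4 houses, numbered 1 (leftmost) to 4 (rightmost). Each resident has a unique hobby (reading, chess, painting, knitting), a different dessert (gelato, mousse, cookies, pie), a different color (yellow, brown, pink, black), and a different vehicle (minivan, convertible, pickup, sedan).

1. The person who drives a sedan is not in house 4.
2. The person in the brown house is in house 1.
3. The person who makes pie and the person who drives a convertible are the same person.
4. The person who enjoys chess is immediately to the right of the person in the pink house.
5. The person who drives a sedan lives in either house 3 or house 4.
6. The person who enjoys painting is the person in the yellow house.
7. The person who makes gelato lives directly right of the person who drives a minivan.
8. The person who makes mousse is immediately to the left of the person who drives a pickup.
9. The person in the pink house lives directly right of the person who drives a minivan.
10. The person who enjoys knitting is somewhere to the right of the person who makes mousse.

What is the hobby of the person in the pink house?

knitting

The person in the brown house is in house 1 (clue 2).
By clue 5, the person who drives a sedan is in house 3.
That leaves reading as the hobby for house 1.
The person who enjoys chess is narrowed to house 3 or 4; consider each.
Placing it in house 4 leads to a contradiction, so it's in house 3.
By clue 4, the person in the pink house is in house 2.
The person who drives a minivan is in house 1 (clue 9).
From clue 6, the person who enjoys painting must be in house 4.
Clue 6 places the person in the yellow house in house 4.
By clue 7, the person who makes gelato is in house 2.
House 2's hobby must be knitting (nothing else left).
House 4 dessert: only pie fits.
House 3's color must be black (nothing else left).
By clue 3, the person who drives a convertible is in house 4.
Clue 10 places the person who makes mousse in house 1.
House 3 dessert: only cookies fits.
House 2's vehicle must be pickup (nothing else left).
So: house 1 = reading/mousse/brown/minivan, house 2 = knitting/gelato/pink/pickup, house 3 = chess/cookies/black/sedan, house 4 = painting/pie/yellow/convertible.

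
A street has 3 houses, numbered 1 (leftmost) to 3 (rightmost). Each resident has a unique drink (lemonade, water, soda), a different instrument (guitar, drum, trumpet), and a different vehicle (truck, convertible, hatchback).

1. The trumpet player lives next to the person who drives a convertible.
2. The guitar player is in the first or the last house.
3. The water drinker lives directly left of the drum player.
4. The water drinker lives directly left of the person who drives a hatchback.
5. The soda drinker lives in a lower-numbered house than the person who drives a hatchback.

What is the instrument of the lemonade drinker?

House 3 drink: only lemonade fits.
The soda drinker is narrowed to house 1 or 2; consider each.
Placing it in house 2 leads to a contradiction, so it's in house 1.
That leaves water as the drink for house 2.
The drum player is in house 3 (clue 3).
From clue 4, the person who drives a hatchback must be in house 3.
So house 2 gets trumpet for instrument.
From clue 1, the person who drives a convertible must be in house 1.
So house 1 gets guitar for instrument.
House 2 vehicle: only truck fits.
So: house 1 = soda/guitar/convertible, house 2 = water/trumpet/truck, house 3 = lemonade/drum/hatchback.

drum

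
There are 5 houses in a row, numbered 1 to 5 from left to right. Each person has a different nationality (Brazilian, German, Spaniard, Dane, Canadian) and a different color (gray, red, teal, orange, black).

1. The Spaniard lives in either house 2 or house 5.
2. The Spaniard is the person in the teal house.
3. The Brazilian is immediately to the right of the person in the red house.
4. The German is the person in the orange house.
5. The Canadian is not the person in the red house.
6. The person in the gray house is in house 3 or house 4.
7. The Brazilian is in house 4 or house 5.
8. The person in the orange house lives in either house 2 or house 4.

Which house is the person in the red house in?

3

House 1's color must be black (nothing else left).
That leaves teal as the color for house 5.
Clue 2: the Spaniard is in house 5.
The only color still possible for house 2 is orange.
Clue 3: the person in the red house is in house 3.
Clue 4 places the German in house 2.
The only nationality still possible for house 1 is Canadian.
So house 3 gets Dane for nationality.
That leaves Brazilian as the nationality for house 4.
So house 4 gets gray for color.
So: house 1 = Canadian/black, house 2 = German/orange, house 3 = Dane/red, house 4 = Brazilian/gray, house 5 = Spaniard/teal.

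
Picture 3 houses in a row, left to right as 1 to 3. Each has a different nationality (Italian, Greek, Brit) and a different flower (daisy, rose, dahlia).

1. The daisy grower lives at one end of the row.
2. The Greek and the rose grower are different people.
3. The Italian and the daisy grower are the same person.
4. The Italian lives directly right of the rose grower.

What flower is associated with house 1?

The Italian is in house 3 (clue 4).
The rose grower is in house 2 (clue 4).
Clue 2 places the Greek in house 1.
Clue 3: the daisy grower is in house 3.
House 2 nationality: only Brit fits.
So house 1 gets dahlia for flower.
So: house 1 = Greek/dahlia, house 2 = Brit/rose, house 3 = Italian/daisy.

dahlia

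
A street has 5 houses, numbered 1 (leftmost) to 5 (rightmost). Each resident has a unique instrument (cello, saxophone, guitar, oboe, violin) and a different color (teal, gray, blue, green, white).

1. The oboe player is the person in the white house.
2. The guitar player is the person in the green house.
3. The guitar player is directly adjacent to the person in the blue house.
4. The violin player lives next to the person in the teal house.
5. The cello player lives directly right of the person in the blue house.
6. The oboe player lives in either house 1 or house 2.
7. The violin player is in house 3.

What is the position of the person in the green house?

By clue 7, the violin player is in house 3.
The oboe player is narrowed to house 1 or 2; consider each.
Placing it in house 2 leads to a contradiction, so it's in house 1.
Clue 1 places the person in the white house in house 1.
The cello player is narrowed to house 4 or 5; consider each.
Placing it in house 5 leads to a contradiction, so it's in house 4.
Clue 5: the person in the blue house is in house 3.
Clue 3 places the guitar player in house 2.
House 5 instrument: only saxophone fits.
By clue 2, the person in the green house is in house 2.
House 5 color: only gray fits.
The only color still possible for house 4 is teal.
So: house 1 = oboe/white, house 2 = guitar/green, house 3 = violin/blue, house 4 = cello/teal, house 5 = saxophone/gray.

2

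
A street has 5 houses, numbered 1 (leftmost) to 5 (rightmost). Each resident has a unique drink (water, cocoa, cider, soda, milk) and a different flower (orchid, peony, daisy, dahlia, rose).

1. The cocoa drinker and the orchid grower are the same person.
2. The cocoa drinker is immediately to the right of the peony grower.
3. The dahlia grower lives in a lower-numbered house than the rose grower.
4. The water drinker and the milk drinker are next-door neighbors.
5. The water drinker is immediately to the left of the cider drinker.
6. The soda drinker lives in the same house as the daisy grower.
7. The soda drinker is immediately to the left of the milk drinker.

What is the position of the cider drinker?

The cider drinker is narrowed to house 2 or 3 or 4 or 5; consider each.
Placing it in house 2 and house 3 and house 5 leads to a contradiction, so it's in house 4.
By clue 5, the water drinker is in house 3.
The only drink still possible for house 1 is soda.
By clue 4, the milk drinker is in house 2.
Clue 6 places the daisy grower in house 1.
House 5 drink: only cocoa fits.
Clue 1: the orchid grower is in house 5.
House 2 flower: only dahlia fits.
The only flower still possible for house 3 is rose.
So house 4 gets peony for flower.
So: house 1 = soda/daisy, house 2 = milk/dahlia, house 3 = water/rose, house 4 = cider/peony, house 5 = cocoa/orchid.

4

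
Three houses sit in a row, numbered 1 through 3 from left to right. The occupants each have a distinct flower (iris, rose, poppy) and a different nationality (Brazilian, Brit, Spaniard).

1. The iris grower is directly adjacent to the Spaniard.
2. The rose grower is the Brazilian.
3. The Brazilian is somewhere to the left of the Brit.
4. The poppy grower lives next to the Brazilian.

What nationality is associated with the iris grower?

The rose grower is narrowed to house 1 or 2; consider each.
Placing it in house 2 leads to a contradiction, so it's in house 1.
From clue 2, the Brazilian must be in house 1.
From clue 4, the poppy grower must be in house 2.
That leaves iris as the flower for house 3.
The Spaniard is in house 2 (clue 1).
That leaves Brit as the nationality for house 3.
So: house 1 = rose/Brazilian, house 2 = poppy/Spaniard, house 3 = iris/Brit.

Brit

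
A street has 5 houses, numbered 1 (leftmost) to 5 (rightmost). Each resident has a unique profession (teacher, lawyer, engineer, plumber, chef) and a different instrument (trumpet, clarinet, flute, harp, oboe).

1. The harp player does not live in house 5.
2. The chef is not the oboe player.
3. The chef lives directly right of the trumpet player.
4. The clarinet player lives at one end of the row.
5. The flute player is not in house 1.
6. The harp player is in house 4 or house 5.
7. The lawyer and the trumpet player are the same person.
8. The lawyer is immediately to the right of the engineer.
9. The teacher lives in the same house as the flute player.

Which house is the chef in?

4

Clue 6 places the harp player in house 4.
The chef is narrowed to house 3 or 4; consider each.
Placing it in house 3 leads to a contradiction, so it's in house 4.
From clue 3, the trumpet player must be in house 3.
The lawyer is in house 3 (clue 7).
From clue 8, the engineer must be in house 2.
That leaves plumber as the profession for house 1.
That leaves teacher as the profession for house 5.
Clue 9 places the flute player in house 5.
That leaves oboe as the instrument for house 2.
House 1 instrument: only clarinet fits.
So: house 1 = plumber/clarinet, house 2 = engineer/oboe, house 3 = lawyer/trumpet, house 4 = chef/harp, house 5 = teacher/flute.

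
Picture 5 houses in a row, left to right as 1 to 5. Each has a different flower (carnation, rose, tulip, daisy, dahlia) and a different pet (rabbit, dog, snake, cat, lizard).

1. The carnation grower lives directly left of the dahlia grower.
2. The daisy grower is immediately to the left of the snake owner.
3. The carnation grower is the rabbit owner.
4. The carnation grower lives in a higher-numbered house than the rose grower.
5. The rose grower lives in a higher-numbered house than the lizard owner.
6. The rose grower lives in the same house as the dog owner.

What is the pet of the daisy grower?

lizard

The carnation grower is narrowed to house 3 or 4; consider each.
Placing it in house 3 leads to a contradiction, so it's in house 4.
Clue 1: the dahlia grower is in house 5.
The rabbit owner is in house 4 (clue 3).
That leaves cat as the pet for house 5.
House 1's pet must be lizard (nothing else left).
The daisy grower is narrowed to house 1 or 2; consider each.
Placing it in house 2 leads to a contradiction, so it's in house 1.
By clue 2, the snake owner is in house 2.
House 3 pet: only dog fits.
By clue 6, the rose grower is in house 3.
House 2 flower: only tulip fits.
So: house 1 = daisy/lizard, house 2 = tulip/snake, house 3 = rose/dog, house 4 = carnation/rabbit, house 5 = dahlia/cat.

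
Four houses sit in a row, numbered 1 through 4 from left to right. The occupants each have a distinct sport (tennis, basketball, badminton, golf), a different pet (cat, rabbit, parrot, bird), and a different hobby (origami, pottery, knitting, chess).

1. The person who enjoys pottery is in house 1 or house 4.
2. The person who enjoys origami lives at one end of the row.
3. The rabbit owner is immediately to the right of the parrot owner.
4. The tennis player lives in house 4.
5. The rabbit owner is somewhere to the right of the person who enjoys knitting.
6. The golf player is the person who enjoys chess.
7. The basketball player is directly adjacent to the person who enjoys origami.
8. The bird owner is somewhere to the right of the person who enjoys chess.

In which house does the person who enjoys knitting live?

Clue 4: the tennis player is in house 4.
The basketball player is narrowed to house 2 or 3; consider each.
Placing it in house 3 leads to a contradiction, so it's in house 2.
Clue 7 places the person who enjoys origami in house 1.
So house 4 gets pottery for hobby.
Clue 6 places the golf player in house 3.
By clue 6, the person who enjoys chess is in house 3.
Clue 8: the bird owner is in house 4.
That leaves badminton as the sport for house 1.
That leaves knitting as the hobby for house 2.
Clue 3: the parrot owner is in house 2.
So house 1 gets cat for pet.
House 3 pet: only rabbit fits.
So: house 1 = badminton/cat/origami, house 2 = basketball/parrot/knitting, house 3 = golf/rabbit/chess, house 4 = tennis/bird/pottery.

2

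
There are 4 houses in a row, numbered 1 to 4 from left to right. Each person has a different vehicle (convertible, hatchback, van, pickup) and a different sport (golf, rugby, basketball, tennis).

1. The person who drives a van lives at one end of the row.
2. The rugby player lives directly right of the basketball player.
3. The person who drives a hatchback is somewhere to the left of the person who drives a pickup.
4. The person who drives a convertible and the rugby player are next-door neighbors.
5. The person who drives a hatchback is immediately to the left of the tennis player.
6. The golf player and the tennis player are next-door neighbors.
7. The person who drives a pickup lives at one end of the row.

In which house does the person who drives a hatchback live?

From clue 7, the person who drives a pickup must be in house 4.
That leaves van as the vehicle for house 1.
That leaves basketball as the sport for house 1.
The rugby player is in house 2 (clue 2).
The person who drives a convertible is in house 3 (clue 4).
House 2 vehicle: only hatchback fits.
By clue 5, the tennis player is in house 3.
Clue 6 places the golf player in house 4.
So: house 1 = van/basketball, house 2 = hatchback/rugby, house 3 = convertible/tennis, house 4 = pickup/golf.

2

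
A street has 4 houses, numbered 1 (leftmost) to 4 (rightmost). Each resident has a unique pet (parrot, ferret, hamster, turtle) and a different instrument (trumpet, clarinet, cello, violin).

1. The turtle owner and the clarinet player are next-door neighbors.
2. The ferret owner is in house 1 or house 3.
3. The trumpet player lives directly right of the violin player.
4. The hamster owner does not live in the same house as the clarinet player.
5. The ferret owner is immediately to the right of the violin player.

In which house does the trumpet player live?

3

Clue 5 places the ferret owner in house 3.
Clue 5 places the violin player in house 2.
From clue 3, the trumpet player must be in house 3.
House 1's instrument must be clarinet (nothing else left).
So house 4 gets cello for instrument.
Clue 1: the turtle owner is in house 2.
House 1's pet must be parrot (nothing else left).
That leaves hamster as the pet for house 4.
So: house 1 = parrot/clarinet, house 2 = turtle/violin, house 3 = ferret/trumpet, house 4 = hamster/cello.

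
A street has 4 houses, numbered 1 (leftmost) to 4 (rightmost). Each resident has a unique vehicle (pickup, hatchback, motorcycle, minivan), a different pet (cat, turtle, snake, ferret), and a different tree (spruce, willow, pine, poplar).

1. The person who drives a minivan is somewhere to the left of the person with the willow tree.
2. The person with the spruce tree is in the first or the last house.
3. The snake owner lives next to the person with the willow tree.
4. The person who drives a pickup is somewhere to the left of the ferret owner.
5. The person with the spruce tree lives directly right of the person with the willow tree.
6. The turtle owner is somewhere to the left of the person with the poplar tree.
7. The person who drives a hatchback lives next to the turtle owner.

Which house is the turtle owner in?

The person with the spruce tree is in house 4 (clue 5).
Clue 5: the person with the willow tree is in house 3.
So house 1 gets pine for tree.
That leaves poplar as the tree for house 2.
Clue 6: the turtle owner is in house 1.
By clue 7, the person who drives a hatchback is in house 2.
That leaves minivan as the vehicle for house 1.
The only vehicle still possible for house 4 is motorcycle.
Clue 4: the ferret owner is in house 4.
That leaves pickup as the vehicle for house 3.
House 3 pet: only cat fits.
House 2's pet must be snake (nothing else left).
So: house 1 = minivan/turtle/pine, house 2 = hatchback/snake/poplar, house 3 = pickup/cat/willow, house 4 = motorcycle/ferret/spruce.

1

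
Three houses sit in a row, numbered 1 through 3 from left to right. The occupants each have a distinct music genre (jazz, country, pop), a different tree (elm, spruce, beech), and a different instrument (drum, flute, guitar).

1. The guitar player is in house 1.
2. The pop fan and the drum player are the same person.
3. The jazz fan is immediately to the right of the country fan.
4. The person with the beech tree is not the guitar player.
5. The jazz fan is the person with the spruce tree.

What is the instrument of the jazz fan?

flute

Clue 1 places the guitar player in house 1.
House 1 tree: only elm fits.
House 1 music genre: only country fits.
Clue 3: the jazz fan is in house 2.
Clue 5: the person with the spruce tree is in house 2.
That leaves pop as the music genre for house 3.
House 3's tree must be beech (nothing else left).
Clue 2: the drum player is in house 3.
House 2's instrument must be flute (nothing else left).
So: house 1 = country/elm/guitar, house 2 = jazz/spruce/flute, house 3 = pop/beech/drum.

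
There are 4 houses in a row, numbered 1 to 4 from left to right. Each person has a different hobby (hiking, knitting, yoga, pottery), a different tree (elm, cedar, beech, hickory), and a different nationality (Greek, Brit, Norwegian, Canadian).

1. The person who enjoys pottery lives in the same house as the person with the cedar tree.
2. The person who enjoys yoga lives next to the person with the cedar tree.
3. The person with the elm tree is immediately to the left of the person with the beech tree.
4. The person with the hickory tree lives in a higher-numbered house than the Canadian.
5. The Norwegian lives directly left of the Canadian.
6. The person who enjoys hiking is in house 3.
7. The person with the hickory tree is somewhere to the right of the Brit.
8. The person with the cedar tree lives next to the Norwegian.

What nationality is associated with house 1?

By clue 6, the person who enjoys hiking is in house 3.
That leaves Greek as the nationality for house 4.
House 4 hobby: only knitting fits.
The person who enjoys pottery is narrowed to house 1 or 2; consider each.
Placing it in house 2 leads to a contradiction, so it's in house 1.
From clue 1, the person with the cedar tree must be in house 1.
The person who enjoys yoga is in house 2 (clue 2).
By clue 8, the Norwegian is in house 2.
So house 1 gets Brit for nationality.
The only nationality still possible for house 3 is Canadian.
From clue 4, the person with the hickory tree must be in house 4.
House 2's tree must be elm (nothing else left).
The only tree still possible for house 3 is beech.
So: house 1 = pottery/cedar/Brit, house 2 = yoga/elm/Norwegian, house 3 = hiking/beech/Canadian, house 4 = knitting/hickory/Greek.

Brit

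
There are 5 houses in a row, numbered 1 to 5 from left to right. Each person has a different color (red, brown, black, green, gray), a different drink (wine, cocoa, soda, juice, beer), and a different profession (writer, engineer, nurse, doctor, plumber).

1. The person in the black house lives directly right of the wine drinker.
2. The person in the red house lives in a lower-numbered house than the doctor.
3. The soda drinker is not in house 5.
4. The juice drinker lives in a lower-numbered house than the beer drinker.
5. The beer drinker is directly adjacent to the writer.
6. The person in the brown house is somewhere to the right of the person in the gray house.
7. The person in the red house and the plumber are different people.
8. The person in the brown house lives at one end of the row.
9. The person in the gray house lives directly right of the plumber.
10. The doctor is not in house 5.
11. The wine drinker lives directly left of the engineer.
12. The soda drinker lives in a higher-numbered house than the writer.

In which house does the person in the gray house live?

From clue 8, the person in the brown house must be in house 5.
So house 5 gets cocoa for drink.
House 5's profession must be nurse (nothing else left).
The person in the black house is narrowed to house 2 or 3 or 4; consider each.
Placing it in house 2 and house 3 leads to a contradiction, so it's in house 4.
By clue 1, the wine drinker is in house 3.
The engineer is in house 4 (clue 11).
That leaves juice as the drink for house 1.
The person in the gray house is narrowed to house 2 or 3; consider each.
Placing it in house 2 leads to a contradiction, so it's in house 3.
By clue 9, the plumber is in house 2.
House 1 profession: only writer fits.
So house 3 gets doctor for profession.
The beer drinker is in house 2 (clue 5).
The person in the red house is in house 1 (clue 7).
House 2 color: only green fits.
That leaves soda as the drink for house 4.
So: house 1 = red/juice/writer, house 2 = green/beer/plumber, house 3 = gray/wine/doctor, house 4 = black/soda/engineer, house 5 = brown/cocoa/nurse.

3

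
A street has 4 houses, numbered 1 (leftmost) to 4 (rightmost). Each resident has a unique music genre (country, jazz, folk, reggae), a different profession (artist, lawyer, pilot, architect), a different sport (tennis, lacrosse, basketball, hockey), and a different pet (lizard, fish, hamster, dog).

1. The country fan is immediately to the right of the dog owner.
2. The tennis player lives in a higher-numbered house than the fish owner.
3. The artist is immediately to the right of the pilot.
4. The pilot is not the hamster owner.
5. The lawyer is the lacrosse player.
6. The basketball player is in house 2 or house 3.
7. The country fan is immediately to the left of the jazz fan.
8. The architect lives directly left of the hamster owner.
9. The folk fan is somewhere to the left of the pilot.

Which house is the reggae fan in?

4

The country fan is narrowed to house 2 or 3; consider each.
Placing it in house 3 leads to a contradiction, so it's in house 2.
The dog owner is in house 1 (clue 1).
By clue 7, the jazz fan is in house 3.
That leaves folk as the music genre for house 1.
The only music genre still possible for house 4 is reggae.
The artist is narrowed to house 3 or 4; consider each.
Placing it in house 3 leads to a contradiction, so it's in house 4.
The pilot is in house 3 (clue 3).
The only profession still possible for house 1 is architect.
That leaves lawyer as the profession for house 2.
Clue 5 places the lacrosse player in house 2.
Clue 8 places the hamster owner in house 2.
The only sport still possible for house 1 is hockey.
So house 3 gets basketball for sport.
So house 4 gets tennis for sport.
The only pet still possible for house 4 is lizard.
House 3 pet: only fish fits.
So: house 1 = folk/architect/hockey/dog, house 2 = country/lawyer/lacrosse/hamster, house 3 = jazz/pilot/basketball/fish, house 4 = reggae/artist/tennis/lizard.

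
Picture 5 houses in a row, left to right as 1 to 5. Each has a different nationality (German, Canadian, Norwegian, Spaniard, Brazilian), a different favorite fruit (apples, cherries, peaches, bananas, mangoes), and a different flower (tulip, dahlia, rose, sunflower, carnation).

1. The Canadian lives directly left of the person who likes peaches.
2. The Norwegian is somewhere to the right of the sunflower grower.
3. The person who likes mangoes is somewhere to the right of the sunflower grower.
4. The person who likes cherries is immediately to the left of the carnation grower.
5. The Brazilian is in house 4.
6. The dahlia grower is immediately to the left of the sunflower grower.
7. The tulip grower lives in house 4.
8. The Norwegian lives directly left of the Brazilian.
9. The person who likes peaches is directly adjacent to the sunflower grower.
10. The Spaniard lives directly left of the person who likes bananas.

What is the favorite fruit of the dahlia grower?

The Brazilian is in house 4 (clue 5).
Clue 7 places the tulip grower in house 4.
From clue 8, the Norwegian must be in house 3.
House 5 nationality: only German fits.
By clue 2, the sunflower grower is in house 2.
Clue 6 places the dahlia grower in house 1.
From clue 9, the person who likes peaches must be in house 3.
The only favorite fruit still possible for house 2 is bananas.
The Canadian is in house 2 (clue 1).
By clue 4, the person who likes cherries is in house 4.
The carnation grower is in house 5 (clue 4).
By clue 10, the Spaniard is in house 1.
The only favorite fruit still possible for house 1 is apples.
House 5 favorite fruit: only mangoes fits.
House 3's flower must be rose (nothing else left).
So: house 1 = Spaniard/apples/dahlia, house 2 = Canadian/bananas/sunflower, house 3 = Norwegian/peaches/rose, house 4 = Brazilian/cherries/tulip, house 5 = German/mangoes/carnation.

apples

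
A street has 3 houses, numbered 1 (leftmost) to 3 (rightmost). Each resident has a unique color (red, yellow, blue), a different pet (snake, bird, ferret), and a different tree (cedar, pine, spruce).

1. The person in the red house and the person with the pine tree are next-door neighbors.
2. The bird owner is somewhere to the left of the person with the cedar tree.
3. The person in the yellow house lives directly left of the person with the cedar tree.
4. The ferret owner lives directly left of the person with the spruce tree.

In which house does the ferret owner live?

The only pet still possible for house 3 is snake.
That leaves pine as the tree for house 1.
By clue 1, the person in the red house is in house 2.
House 1 color: only yellow fits.
House 3 color: only blue fits.
From clue 3, the person with the cedar tree must be in house 2.
The only tree still possible for house 3 is spruce.
From clue 2, the bird owner must be in house 1.
The ferret owner is in house 2 (clue 4).
So: house 1 = yellow/bird/pine, house 2 = red/ferret/cedar, house 3 = blue/snake/spruce.

2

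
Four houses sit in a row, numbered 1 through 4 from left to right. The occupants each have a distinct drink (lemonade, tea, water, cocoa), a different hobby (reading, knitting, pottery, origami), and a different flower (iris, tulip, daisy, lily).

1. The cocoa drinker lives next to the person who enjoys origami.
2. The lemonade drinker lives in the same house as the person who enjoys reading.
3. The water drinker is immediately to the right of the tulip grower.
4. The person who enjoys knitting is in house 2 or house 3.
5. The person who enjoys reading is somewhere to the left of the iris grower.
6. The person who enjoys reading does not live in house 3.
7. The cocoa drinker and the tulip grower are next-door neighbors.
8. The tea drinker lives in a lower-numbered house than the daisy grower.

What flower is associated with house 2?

iris

The lemonade drinker is narrowed to house 1 or 2; consider each.
Placing it in house 2 leads to a contradiction, so it's in house 1.
The person who enjoys reading is in house 1 (clue 2).
The tea drinker is narrowed to house 2 or 3; consider each.
Placing it in house 2 leads to a contradiction, so it's in house 3.
The daisy grower is in house 4 (clue 8).
Clue 1: the person who enjoys origami is in house 3.
House 4's hobby must be pottery (nothing else left).
House 2 hobby: only knitting fits.
The cocoa drinker is narrowed to house 2 or 4; consider each.
Placing it in house 4 leads to a contradiction, so it's in house 2.
The only drink still possible for house 4 is water.
The tulip grower is in house 3 (clue 3).
So house 1 gets lily for flower.
So house 2 gets iris for flower.
So: house 1 = lemonade/reading/lily, house 2 = cocoa/knitting/iris, house 3 = tea/origami/tulip, house 4 = water/pottery/daisy.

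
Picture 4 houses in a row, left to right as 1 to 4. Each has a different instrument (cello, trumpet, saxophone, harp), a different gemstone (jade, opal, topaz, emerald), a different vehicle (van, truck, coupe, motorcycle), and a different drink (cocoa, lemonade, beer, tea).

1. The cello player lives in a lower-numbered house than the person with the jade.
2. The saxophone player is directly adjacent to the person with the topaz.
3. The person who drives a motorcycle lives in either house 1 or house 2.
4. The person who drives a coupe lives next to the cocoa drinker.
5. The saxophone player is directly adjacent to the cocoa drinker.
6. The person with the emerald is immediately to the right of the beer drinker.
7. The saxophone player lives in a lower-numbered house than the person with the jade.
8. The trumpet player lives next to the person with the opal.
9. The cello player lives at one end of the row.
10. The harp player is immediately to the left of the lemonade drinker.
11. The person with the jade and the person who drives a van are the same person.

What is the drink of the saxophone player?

Clue 9: the cello player is in house 1.
So house 4 gets trumpet for instrument.
By clue 8, the person with the opal is in house 3.
The only gemstone still possible for house 1 is topaz.
House 2's gemstone must be emerald (nothing else left).
The only gemstone still possible for house 4 is jade.
From clue 2, the saxophone player must be in house 2.
By clue 6, the beer drinker is in house 1.
From clue 11, the person who drives a van must be in house 4.
The only instrument still possible for house 3 is harp.
The only drink still possible for house 2 is tea.
House 4 drink: only lemonade fits.
Clue 4 places the person who drives a coupe in house 2.
That leaves motorcycle as the vehicle for house 1.
House 3 vehicle: only truck fits.
That leaves cocoa as the drink for house 3.
So: house 1 = cello/topaz/motorcycle/beer, house 2 = saxophone/emerald/coupe/tea, house 3 = harp/opal/truck/cocoa, house 4 = trumpet/jade/van/lemonade.

tea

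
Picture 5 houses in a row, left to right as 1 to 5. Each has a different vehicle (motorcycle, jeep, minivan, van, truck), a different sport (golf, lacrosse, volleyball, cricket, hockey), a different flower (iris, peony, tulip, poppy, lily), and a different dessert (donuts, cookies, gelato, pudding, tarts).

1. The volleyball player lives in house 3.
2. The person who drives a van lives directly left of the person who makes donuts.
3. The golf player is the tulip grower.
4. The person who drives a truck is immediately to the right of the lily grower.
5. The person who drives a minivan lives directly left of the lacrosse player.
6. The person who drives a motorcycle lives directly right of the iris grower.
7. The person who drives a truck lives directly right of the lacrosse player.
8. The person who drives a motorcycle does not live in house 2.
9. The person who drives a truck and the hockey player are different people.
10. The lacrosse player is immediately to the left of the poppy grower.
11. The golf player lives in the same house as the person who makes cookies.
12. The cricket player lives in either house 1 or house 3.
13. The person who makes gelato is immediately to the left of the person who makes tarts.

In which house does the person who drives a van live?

2

Clue 1: the volleyball player is in house 3.
So house 1 gets cricket for sport.
So house 1 gets peony for flower.
The person who drives a minivan is narrowed to house 1 or 3; consider each.
Placing it in house 3 leads to a contradiction, so it's in house 1.
By clue 5, the lacrosse player is in house 2.
Clue 7 places the person who drives a truck in house 3.
From clue 10, the poppy grower must be in house 3.
That leaves tulip as the flower for house 5.
By clue 3, the golf player is in house 5.
Clue 4: the lily grower is in house 2.
The person who drives a motorcycle is in house 5 (clue 6).
From clue 6, the iris grower must be in house 4.
From clue 11, the person who makes cookies must be in house 5.
House 4 sport: only hockey fits.
By clue 2, the person who drives a van is in house 2.
So house 4 gets jeep for vehicle.
So house 3 gets donuts for dessert.
The person who makes gelato is in house 1 (clue 13).
The person who makes tarts is in house 2 (clue 13).
The only dessert still possible for house 4 is pudding.
So: house 1 = minivan/cricket/peony/gelato, house 2 = van/lacrosse/lily/tarts, house 3 = truck/volleyball/poppy/donuts, house 4 = jeep/hockey/iris/pudding, house 5 = motorcycle/golf/tulip/cookies.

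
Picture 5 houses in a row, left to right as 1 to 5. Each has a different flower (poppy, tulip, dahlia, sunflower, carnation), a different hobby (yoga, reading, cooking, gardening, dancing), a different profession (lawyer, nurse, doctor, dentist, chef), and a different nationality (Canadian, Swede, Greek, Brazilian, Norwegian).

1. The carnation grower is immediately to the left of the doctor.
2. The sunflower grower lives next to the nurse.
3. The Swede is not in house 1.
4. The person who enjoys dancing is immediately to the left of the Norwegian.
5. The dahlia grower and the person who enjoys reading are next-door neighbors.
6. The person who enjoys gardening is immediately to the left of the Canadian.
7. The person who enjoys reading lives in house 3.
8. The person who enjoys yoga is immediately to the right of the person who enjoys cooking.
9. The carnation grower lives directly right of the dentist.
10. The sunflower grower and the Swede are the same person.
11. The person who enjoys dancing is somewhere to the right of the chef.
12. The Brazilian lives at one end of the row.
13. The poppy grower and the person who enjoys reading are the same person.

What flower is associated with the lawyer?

Clue 7 places the person who enjoys reading in house 3.
The poppy grower is in house 3 (clue 13).
The only hobby still possible for house 5 is yoga.
By clue 8, the person who enjoys cooking is in house 4.
That leaves tulip as the flower for house 1.
So house 5 gets sunflower for flower.
The only hobby still possible for house 1 is gardening.
House 2 hobby: only dancing fits.
From clue 2, the nurse must be in house 4.
The Norwegian is in house 3 (clue 4).
Clue 6: the Canadian is in house 2.
The Swede is in house 5 (clue 10).
From clue 11, the chef must be in house 1.
That leaves lawyer as the profession for house 2.
House 5's profession must be doctor (nothing else left).
House 1 nationality: only Brazilian fits.
So house 4 gets Greek for nationality.
From clue 1, the carnation grower must be in house 4.
So house 2 gets dahlia for flower.
House 3's profession must be dentist (nothing else left).
So: house 1 = tulip/gardening/chef/Brazilian, house 2 = dahlia/dancing/lawyer/Canadian, house 3 = poppy/reading/dentist/Norwegian, house 4 = carnation/cooking/nurse/Greek, house 5 = sunflower/yoga/doctor/Swede.

dahlia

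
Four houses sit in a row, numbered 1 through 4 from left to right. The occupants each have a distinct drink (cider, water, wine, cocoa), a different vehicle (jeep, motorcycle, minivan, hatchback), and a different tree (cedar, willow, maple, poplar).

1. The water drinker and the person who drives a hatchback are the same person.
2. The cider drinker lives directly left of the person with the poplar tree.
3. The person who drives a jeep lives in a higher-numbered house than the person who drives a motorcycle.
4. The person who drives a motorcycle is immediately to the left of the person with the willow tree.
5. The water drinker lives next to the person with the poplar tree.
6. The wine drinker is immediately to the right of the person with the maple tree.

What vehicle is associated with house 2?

motorcycle

The cider drinker is narrowed to house 1 or 2 or 3; consider each.
Placing it in house 2 and house 3 leads to a contradiction, so it's in house 1.
By clue 2, the person with the poplar tree is in house 2.
That leaves water as the drink for house 3.
By clue 1, the person who drives a hatchback is in house 3.
House 1's vehicle must be minivan (nothing else left).
House 4's vehicle must be jeep (nothing else left).
Clue 4: the person with the willow tree is in house 3.
House 2 vehicle: only motorcycle fits.
So house 1 gets maple for tree.
So house 4 gets cedar for tree.
By clue 6, the wine drinker is in house 2.
House 4 drink: only cocoa fits.
So: house 1 = cider/minivan/maple, house 2 = wine/motorcycle/poplar, house 3 = water/hatchback/willow, house 4 = cocoa/jeep/cedar.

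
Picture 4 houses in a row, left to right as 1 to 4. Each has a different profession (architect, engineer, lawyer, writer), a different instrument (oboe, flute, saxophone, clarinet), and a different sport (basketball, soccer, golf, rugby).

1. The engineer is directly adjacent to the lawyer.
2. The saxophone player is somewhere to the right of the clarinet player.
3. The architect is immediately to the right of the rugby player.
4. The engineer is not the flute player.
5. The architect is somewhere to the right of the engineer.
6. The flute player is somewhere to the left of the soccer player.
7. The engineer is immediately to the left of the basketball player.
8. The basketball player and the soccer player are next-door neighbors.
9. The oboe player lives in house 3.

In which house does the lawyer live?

Clue 9 places the oboe player in house 3.
That leaves saxophone as the instrument for house 4.
The clarinet player is narrowed to house 1 or 2; consider each.
Placing it in house 1 leads to a contradiction, so it's in house 2.
That leaves flute as the instrument for house 1.
That leaves golf as the sport for house 1.
The architect is narrowed to house 3 or 4; consider each.
Placing it in house 4 leads to a contradiction, so it's in house 3.
Clue 3 places the rugby player in house 2.
Clue 5 places the engineer in house 2.
The basketball player is in house 3 (clue 7).
The only sport still possible for house 4 is soccer.
Clue 1 places the lawyer in house 1.
So house 4 gets writer for profession.
So: house 1 = lawyer/flute/golf, house 2 = engineer/clarinet/rugby, house 3 = architect/oboe/basketball, house 4 = writer/saxophone/soccer.

1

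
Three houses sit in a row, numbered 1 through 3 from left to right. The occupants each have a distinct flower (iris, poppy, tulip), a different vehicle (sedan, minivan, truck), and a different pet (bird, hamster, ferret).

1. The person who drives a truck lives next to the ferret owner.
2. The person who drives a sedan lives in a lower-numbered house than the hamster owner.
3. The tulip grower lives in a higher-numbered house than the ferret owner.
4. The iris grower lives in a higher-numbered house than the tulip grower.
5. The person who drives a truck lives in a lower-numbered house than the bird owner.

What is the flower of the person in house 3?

Clue 4 places the iris grower in house 3.
The tulip grower is in house 2 (clue 4).
House 1's flower must be poppy (nothing else left).
The only vehicle still possible for house 3 is minivan.
House 1 pet: only ferret fits.
By clue 1, the person who drives a truck is in house 2.
From clue 5, the bird owner must be in house 3.
House 1 vehicle: only sedan fits.
House 2's pet must be hamster (nothing else left).
So: house 1 = poppy/sedan/ferret, house 2 = tulip/truck/hamster, house 3 = iris/minivan/bird.

iris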